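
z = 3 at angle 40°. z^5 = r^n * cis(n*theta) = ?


r^5 = 3^5 = 243
n*theta = 5*40° = 200° = 200° (mod 360)
a = 243*cos(200°) = -228.3453
b = 243*sin(200°) = -83.1109

243 cis(200°) = -228.3453 - 83.1109i


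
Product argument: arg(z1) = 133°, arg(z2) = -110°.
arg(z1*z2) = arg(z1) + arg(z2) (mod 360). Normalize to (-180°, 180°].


arg(z1*z2) = 133° - 110° = 23°
Normalized to (-180°, 180°]: 23°

23°


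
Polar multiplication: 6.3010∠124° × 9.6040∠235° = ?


r = 6.3010 * 9.6040 = 60.5148
theta = 124° + 235° = 359° = 359° (mod 360)

60.5148 cis(359°)


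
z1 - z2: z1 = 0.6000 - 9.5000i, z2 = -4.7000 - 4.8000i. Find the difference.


Real: 0.6 + 4.7 = 5.3
Imag: -9.5 + 4.8 = -4.7

5.3000 - 4.7000i


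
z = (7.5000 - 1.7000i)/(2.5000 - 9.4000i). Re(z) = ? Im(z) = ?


Multiply by conjugate: (7.5000 - 1.7000i)(2.5000 + 9.4000i) / (2.5^2 + (-9.4)^2)
Numerator real = 7.5*2.5 - (1.7)*(-9.4) = 34.73
Numerator imag = -1.7*2.5 - 7.5*(-9.4) = 66.25
Denominator = 94.61
Re(z) = 34.73/94.61 = 0.3671
Im(z) = 66.25/94.61 = 0.7002

Re(z) = 0.3671, Im(z) = 0.7002


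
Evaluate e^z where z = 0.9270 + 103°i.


e^0.9270 = 2.5269
cos(103°) = -0.22495
sin(103°) = 0.9744
Real = 2.5269*(-0.22495) = -0.5684
Imag = 2.5269*0.9744 = 2.4622

-0.5684 + 2.4622i


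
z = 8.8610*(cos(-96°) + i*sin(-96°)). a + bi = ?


a = 8.8610*cos(-96°) = 8.8610*(-0.10453) = -0.9262
b = 8.8610*sin(-96°) = 8.8610*(-0.994522) = -8.8125

-0.9262 - 8.8125i


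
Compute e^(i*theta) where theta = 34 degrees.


cos(34°) = 0.8290
sin(34°) = 0.5592

e^(i*34°) = 0.8290 + 0.5592i


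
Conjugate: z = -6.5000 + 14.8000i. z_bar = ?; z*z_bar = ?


z_bar = -6.5000 - 14.8000i
z*z_bar = (-6.5)^2 + 14.8^2 = 42.25 + 219.04 = 261.29

z_bar = -6.5000 - 14.8000i, z*z_bar = 261.29


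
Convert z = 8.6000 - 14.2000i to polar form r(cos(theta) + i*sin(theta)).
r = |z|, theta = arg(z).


r = sqrt(73.96+201.64) = sqrt(275.6) = 16.6012
theta = atan2(-14.2, 8.6) = -58.7995 degrees

r = 16.6012, theta = -58.7995 degrees


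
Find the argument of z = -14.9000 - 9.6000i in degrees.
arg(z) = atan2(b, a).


Re = -14.9, Im = -9.6
arg = atan2(-9.6, -14.9) = -147.2065 degrees

arg(z) = -147.2065 degrees


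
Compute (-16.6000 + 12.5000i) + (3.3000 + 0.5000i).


Real: -16.6 + 3.3 = -13.3
Imag: 12.5 + 0.5 = 13

-13.3000 + 13.0000i


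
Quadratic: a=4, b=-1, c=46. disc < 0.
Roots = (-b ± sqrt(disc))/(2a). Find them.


disc = (-1)^2 - 4*4*46 = 1 - 736 = -735
sqrt(|disc|) = sqrt(735) = 27.1109
Real part = 1/(2*4) = 0.1250
Imag part = 27.1109/(2*4) = 3.3889

0.1250 ± 3.3889i


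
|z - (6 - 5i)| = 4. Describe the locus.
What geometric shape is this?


|z - z0| = r is a circle with center z0 and radius r.
Center = (6, -5), radius = 4

Circle with center (6, -5) and radius 4


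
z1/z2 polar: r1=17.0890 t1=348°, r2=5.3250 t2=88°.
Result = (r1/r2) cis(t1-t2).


r = 17.0890 / 5.3250 = 3.2092
theta = 348° - 88° = 260° = 260° (mod 360)

3.2092 cis(260°)


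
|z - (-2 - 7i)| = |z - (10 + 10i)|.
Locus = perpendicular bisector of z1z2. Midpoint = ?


Equal distances means the locus is the perpendicular bisector of z1 and z2.
Midpoint = ((-2+10)/2, (-7+10)/2) = (4.0000, 1.5000)

Perpendicular bisector through (4.0000, 1.5000)


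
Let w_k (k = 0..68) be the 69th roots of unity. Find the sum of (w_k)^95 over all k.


The roots are w_k = w^k with w = e^(2*pi*i/69), and (w^k)^95 = (w^95)^k.
So S = 1 + u + u^2 + ... + u^(68) with u = w^95.
95 = 1*69 + 26, so 95 is not a multiple of 69: u = (w^69)^1 * w^26 = w^26 ≠ 1 (w is a primitive 69th root), while u^69 = (w^69)^95 = 1.
Geometric series: S = (1 - u^69)/(1 - u) = (1 - 1)/(1 - u) = 0

S = 0


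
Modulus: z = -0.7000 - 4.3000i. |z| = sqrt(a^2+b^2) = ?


|z| = sqrt((-0.7)^2 + (-4.3)^2) = sqrt(0.49 + 18.49) = sqrt(18.98) = 4.3566

|z| = 4.3566


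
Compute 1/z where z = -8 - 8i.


|z|^2 = 64+64 = 128
1/z = (-8 + 8i)/128

1/z = -0.0625 + 0.0625i


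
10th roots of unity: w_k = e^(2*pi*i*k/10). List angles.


The 10th roots of unity are cis(360k/10°) for k=0..9
Angle step = 360/10 = 36°
Primitive root: cis(36°)
Primitive root = 0.8090 + 0.5878i

10 roots at angles: 0°, 36°, 72°, 108°, 144°, 180°, 216°, 252°, 288°, 324°


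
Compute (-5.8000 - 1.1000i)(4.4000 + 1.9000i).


Real = -5.8*4.4 - (-1.1)*1.9 = -25.52 - (-2.09) = -23.43
Imag = -5.8*1.9 + 4.4*(-1.1) = -11.02 - (4.84) = -15.86

-23.4300 - 15.8600i


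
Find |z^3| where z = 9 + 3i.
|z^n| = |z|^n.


|z| = sqrt(81+9) = sqrt(90) = 9.4868
|z^3| = |z|^3 = (sqrt(90))^3 = 90*sqrt(90)

|z^3| = 90*sqrt(90) ≈ 853.8150


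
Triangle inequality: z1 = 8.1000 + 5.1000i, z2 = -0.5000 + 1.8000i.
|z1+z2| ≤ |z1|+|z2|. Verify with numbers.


|z1| = sqrt(8.1^2 + 5.1^2) = sqrt(91.62) = 9.5718
|z2| = sqrt((-0.5)^2 + 1.8^2) = sqrt(3.49) = 1.8682
z1+z2 = 7.6000 + 6.9000i
|z1+z2| = sqrt(105.37) = 10.2650
|z1|+|z2| = 9.5718 + 1.8682 = 11.4400

|z1+z2| = 10.2650 ≤ |z1|+|z2| = 11.4400 (verified)


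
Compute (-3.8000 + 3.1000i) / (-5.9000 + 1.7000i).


Conjugate of z2 = -5.9000 - 1.7000i
Numerator: (-3.8000 + 3.1000i)(-5.9000 - 1.7000i) = 27.6900 - 11.8300i
Denominator: (-5.9)^2 + 1.7^2 = 37.7
Result = (27.6900 - 11.8300i)/37.7

0.7345 - 0.3138i


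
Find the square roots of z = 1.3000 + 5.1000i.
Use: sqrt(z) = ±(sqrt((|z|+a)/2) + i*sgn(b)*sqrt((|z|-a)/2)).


|z| = sqrt(1.69+26.01) = 5.2631
sqrt((|z|+a)/2) = sqrt((5.2631+1.3)/2) = sqrt(3.2815) = 1.8115
sqrt((|z|-a)/2) = sqrt((5.2631-1.3)/2) = sqrt(1.9815) = 1.4077

±(1.8115 + 1.4077i) i.e. 1.8115 + 1.4077i and -1.8115 - 1.4077i


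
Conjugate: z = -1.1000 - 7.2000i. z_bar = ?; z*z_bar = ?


z_bar = -1.1000 + 7.2000i
z*z_bar = (-1.1)^2 + (-7.2)^2 = 1.21 + 51.84 = 53.05

z_bar = -1.1000 + 7.2000i, z*z_bar = 53.05


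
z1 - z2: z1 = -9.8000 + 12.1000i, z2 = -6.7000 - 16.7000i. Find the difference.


Real: -9.8 + 6.7 = -3.1
Imag: 12.1 + 16.7 = 28.8

-3.1000 + 28.8000i


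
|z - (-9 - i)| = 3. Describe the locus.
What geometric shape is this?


|z - z0| = r is a circle with center z0 and radius r.
Center = (-9, -1), radius = 3

Circle with center (-9, -1) and radius 3


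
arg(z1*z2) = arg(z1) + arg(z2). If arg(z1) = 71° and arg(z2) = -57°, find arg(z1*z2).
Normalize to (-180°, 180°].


arg(z1*z2) = 71° - 57° = 14°
Normalized to (-180°, 180°]: 14°

14°


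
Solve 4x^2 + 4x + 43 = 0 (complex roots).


disc = 4^2 - 4*4*43 = 16 - 688 = -672
sqrt(|disc|) = sqrt(672) = 25.9230
Real part = -4/(2*4) = -0.5000
Imag part = 25.9230/(2*4) = 3.2404

-0.5000 ± 3.2404i


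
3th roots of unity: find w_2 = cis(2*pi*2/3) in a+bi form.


Angle = 360*2/3 = 240°
a = cos(240°) = -0.5000
b = sin(240°) = -0.8660

-0.5000 - 0.8660i


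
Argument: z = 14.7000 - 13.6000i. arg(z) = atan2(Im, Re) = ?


Re = 14.7, Im = -13.6
arg = atan2(-13.6, 14.7) = -42.7741 degrees

arg(z) = -42.7741 degrees


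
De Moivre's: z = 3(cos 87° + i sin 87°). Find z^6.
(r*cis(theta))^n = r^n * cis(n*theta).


r^6 = 3^6 = 729
n*theta = 6*87° = 522° = 162° (mod 360)
a = 729*cos(162°) = -693.3202
b = 729*sin(162°) = 225.2734

729 cis(162°) = -693.3202 + 225.2734i


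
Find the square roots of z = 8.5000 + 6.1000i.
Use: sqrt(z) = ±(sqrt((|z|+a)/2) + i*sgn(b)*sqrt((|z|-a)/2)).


|z| = sqrt(72.25+37.21) = 10.4623
sqrt((|z|+a)/2) = sqrt((10.4623+8.5)/2) = sqrt(9.4812) = 3.0791
sqrt((|z|-a)/2) = sqrt((10.4623-8.5)/2) = sqrt(0.9812) = 0.9905

±(3.0791 + 0.9905i) i.e. 3.0791 + 0.9905i and -3.0791 - 0.9905i


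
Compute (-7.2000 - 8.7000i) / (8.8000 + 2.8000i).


Conjugate of z2 = 8.8000 - 2.8000i
Numerator: (-7.2000 - 8.7000i)(8.8000 - 2.8000i) = -87.7200 - 56.4000i
Denominator: 8.8^2 + 2.8^2 = 85.28
Result = (-87.7200 - 56.4000i)/85.28

-1.0286 - 0.6614i


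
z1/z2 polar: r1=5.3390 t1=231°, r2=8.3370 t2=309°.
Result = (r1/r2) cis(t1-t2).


r = 5.3390 / 8.3370 = 0.6404
theta = 231° - 309° = -78° = 282° (mod 360)

0.6404 cis(282°)


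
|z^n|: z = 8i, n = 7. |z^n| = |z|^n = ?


|z| = sqrt(0+64) = sqrt(64) = 8
|z^7| = |z|^7 = 8^7 = 2097152

|z^7| = 2097152


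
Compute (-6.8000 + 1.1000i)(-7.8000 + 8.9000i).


Real = -6.8*(-7.8) - 1.1*8.9 = 53.04 - 9.79 = 43.25
Imag = -6.8*8.9 - (7.8)*1.1 = -60.52 - (8.58) = -69.1

43.2500 - 69.1000i


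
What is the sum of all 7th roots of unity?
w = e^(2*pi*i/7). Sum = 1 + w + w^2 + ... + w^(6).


The sum of all 7th roots of unity is 0.
Geometric series: (1 - w^7)/(1 - w) = (1-1)/(1-w) = 0 since w^7 = 1, w ≠ 1.
Alternatively: coefficient of z^6 in z^7 - 1 is 0.

0


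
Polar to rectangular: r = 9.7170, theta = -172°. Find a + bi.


a = 9.7170*cos(-172°) = 9.7170*(-0.990268) = -9.6224
b = 9.7170*sin(-172°) = 9.7170*(-0.13917) = -1.3523

-9.6224 - 1.3523i


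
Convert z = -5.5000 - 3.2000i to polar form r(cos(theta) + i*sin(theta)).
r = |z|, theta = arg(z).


r = sqrt(30.25+10.24) = sqrt(40.49) = 6.3632
theta = atan2(-3.2, -5.5) = -149.8084 degrees

r = 6.3632, theta = -149.8084 degrees


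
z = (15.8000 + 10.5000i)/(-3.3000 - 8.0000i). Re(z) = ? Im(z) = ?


Multiply by conjugate: (15.8000 + 10.5000i)(-3.3000 + 8.0000i) / ((-3.3)^2 + (-8)^2)
Numerator real = 15.8*(-3.3) + 10.5*(-8) = -136.14
Numerator imag = 10.5*(-3.3) - 15.8*(-8) = 91.75
Denominator = 74.89
Re(z) = -136.14/74.89 = -1.8179
Im(z) = 91.75/74.89 = 1.2251

Re(z) = -1.8179, Im(z) = 1.2251


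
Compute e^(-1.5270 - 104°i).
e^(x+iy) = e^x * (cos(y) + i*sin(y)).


e^-1.5270 = 0.2172
cos(-104°) = -0.2419
sin(-104°) = -0.9703
Real = 0.2172*(-0.2419) = -0.0525
Imag = 0.2172*(-0.9703) = -0.2107

-0.0525 - 0.2107i


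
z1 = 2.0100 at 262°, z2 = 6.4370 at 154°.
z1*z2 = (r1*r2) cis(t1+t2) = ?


r = 2.0100 * 6.4370 = 12.9384
theta = 262° + 154° = 416° = 56° (mod 360)

12.9384 cis(56°)


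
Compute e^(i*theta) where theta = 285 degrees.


cos(285°) = 0.2588
sin(285°) = -0.9659

e^(i*285°) = 0.2588 - 0.9659i


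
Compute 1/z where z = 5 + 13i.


|z|^2 = 25+169 = 194
1/z = (5 - 13i)/194

1/z = 0.0258 - 0.0670i


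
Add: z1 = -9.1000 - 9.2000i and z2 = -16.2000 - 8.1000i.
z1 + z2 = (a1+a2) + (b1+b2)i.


Real: -9.1 - 16.2 = -25.3
Imag: -9.2 - 8.1 = -17.3

-25.3000 - 17.3000i


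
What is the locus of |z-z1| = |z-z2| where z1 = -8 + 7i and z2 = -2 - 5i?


Equal distances means the locus is the perpendicular bisector of z1 and z2.
Midpoint = ((-8+(-2))/2, (7+(-5))/2) = (-5.0000, 1.0000)

Perpendicular bisector through (-5.0000, 1.0000)


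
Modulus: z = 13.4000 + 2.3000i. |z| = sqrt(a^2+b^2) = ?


|z| = sqrt(13.4^2 + 2.3^2) = sqrt(179.56 + 5.29) = sqrt(184.85) = 13.5960

|z| = 13.5960


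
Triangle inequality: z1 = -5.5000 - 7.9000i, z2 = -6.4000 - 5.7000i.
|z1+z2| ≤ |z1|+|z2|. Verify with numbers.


|z1| = sqrt((-5.5)^2 + (-7.9)^2) = sqrt(92.66) = 9.6260
|z2| = sqrt((-6.4)^2 + (-5.7)^2) = sqrt(73.45) = 8.5703
z1+z2 = -11.9000 - 13.6000i
|z1+z2| = sqrt(326.57) = 18.0712
|z1|+|z2| = 9.6260 + 8.5703 = 18.1963

|z1+z2| = 18.0712 ≤ |z1|+|z2| = 18.1963 (verified)


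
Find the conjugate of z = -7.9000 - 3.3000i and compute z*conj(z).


z_bar = -7.9000 + 3.3000i
z*z_bar = (-7.9)^2 + (-3.3)^2 = 62.41 + 10.89 = 73.3

z_bar = -7.9000 + 3.3000i, z*z_bar = 73.3


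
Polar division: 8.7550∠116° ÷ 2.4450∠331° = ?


r = 8.7550 / 2.4450 = 3.5808
theta = 116° - 331° = -215° = 145° (mod 360)

3.5808 cis(145°)


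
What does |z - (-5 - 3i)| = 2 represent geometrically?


|z - z0| = r is a circle with center z0 and radius r.
Center = (-5, -3), radius = 2

Circle with center (-5, -3) and radius 2


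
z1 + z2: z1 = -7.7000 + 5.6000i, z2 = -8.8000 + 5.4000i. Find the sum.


Real: -7.7 - 8.8 = -16.5
Imag: 5.6 + 5.4 = 11

-16.5000 + 11.0000i


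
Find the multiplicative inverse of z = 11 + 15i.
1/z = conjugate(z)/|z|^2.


|z|^2 = 121+225 = 346
1/z = (11 - 15i)/346

1/z = 0.0318 - 0.0434i


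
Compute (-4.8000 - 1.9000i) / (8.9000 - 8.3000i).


Conjugate of z2 = 8.9000 + 8.3000i
Numerator: (-4.8000 - 1.9000i)(8.9000 + 8.3000i) = -26.9500 - 56.7500i
Denominator: 8.9^2 + (-8.3)^2 = 148.1
Result = (-26.9500 - 56.7500i)/148.1

-0.1820 - 0.3832i


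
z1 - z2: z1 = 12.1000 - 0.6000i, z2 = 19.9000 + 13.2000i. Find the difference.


Real: 12.1 - 19.9 = -7.8
Imag: -0.6 - 13.2 = -13.8

-7.8000 - 13.8000i


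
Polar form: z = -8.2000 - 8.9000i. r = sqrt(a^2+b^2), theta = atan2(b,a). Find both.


r = sqrt(67.24+79.21) = sqrt(146.45) = 12.1017
theta = atan2(-8.9, -8.2) = -132.6559 degrees

r = 12.1017, theta = -132.6559 degrees


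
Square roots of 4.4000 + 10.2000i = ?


|z| = sqrt(19.36+104.04) = 11.1086
sqrt((|z|+a)/2) = sqrt((11.1086+4.4)/2) = sqrt(7.7543) = 2.7847
sqrt((|z|-a)/2) = sqrt((11.1086-4.4)/2) = sqrt(3.3543) = 1.8315

±(2.7847 + 1.8315i) i.e. 2.7847 + 1.8315i and -2.7847 - 1.8315i


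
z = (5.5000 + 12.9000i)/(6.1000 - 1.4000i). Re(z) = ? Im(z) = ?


Multiply by conjugate: (5.5000 + 12.9000i)(6.1000 + 1.4000i) / (6.1^2 + (-1.4)^2)
Numerator real = 5.5*6.1 + 12.9*(-1.4) = 15.49
Numerator imag = 12.9*6.1 - 5.5*(-1.4) = 86.39
Denominator = 39.17
Re(z) = 15.49/39.17 = 0.3955
Im(z) = 86.39/39.17 = 2.2055

Re(z) = 0.3955, Im(z) = 2.2055


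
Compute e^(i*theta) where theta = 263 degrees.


cos(263°) = -0.1219
sin(263°) = -0.9925

e^(i*263°) = -0.1219 - 0.9925i


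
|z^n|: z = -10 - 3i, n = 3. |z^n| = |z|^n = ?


|z| = sqrt(100+9) = sqrt(109) = 10.4403
|z^3| = |z|^3 = (sqrt(109))^3 = 109*sqrt(109)

|z^3| = 109*sqrt(109) ≈ 1137.9934


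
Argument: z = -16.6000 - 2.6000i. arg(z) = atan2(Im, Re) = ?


Re = -16.6, Im = -2.6
arg = atan2(-2.6, -16.6) = -171.0983 degrees

arg(z) = -171.0983 degrees


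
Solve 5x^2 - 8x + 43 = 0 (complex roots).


disc = (-8)^2 - 4*5*43 = 64 - 860 = -796
sqrt(|disc|) = sqrt(796) = 28.2135
Real part = 8/(2*5) = 0.8000
Imag part = 28.2135/(2*5) = 2.8213

0.8000 ± 2.8213i


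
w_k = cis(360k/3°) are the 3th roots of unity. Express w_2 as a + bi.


Angle = 360*2/3 = 240°
a = cos(240°) = -0.5000
b = sin(240°) = -0.8660

-0.5000 - 0.8660i


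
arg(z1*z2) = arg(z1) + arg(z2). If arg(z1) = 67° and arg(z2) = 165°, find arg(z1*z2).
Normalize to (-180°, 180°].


arg(z1*z2) = 67° + 165° = 232°
Normalized to (-180°, 180°]: -128°

-128°


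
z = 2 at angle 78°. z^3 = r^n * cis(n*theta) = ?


r^3 = 2^3 = 8
n*theta = 3*78° = 234° = 234° (mod 360)
a = 8*cos(234°) = -4.7023
b = 8*sin(234°) = -6.4721

8 cis(234°) = -4.7023 - 6.4721i


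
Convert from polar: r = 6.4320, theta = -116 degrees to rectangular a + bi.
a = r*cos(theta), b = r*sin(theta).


a = 6.4320*cos(-116°) = 6.4320*(-0.43837) = -2.8196
b = 6.4320*sin(-116°) = 6.4320*(-0.89879) = -5.7810

-2.8196 - 5.7810i


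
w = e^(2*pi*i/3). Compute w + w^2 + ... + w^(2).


With w = e^(2*pi*i/3), all 3 of the 3th roots of unity w^0 = 1, w, ..., w^(2) sum to 0: 1 + w + ... + w^(2) = (1 - w^3)/(1 - w) = 0 since w^3 = 1, w ≠ 1.
Removing the root 1: w + w^2 + ... + w^(2) = 0 - 1 = -1

Sum = -1


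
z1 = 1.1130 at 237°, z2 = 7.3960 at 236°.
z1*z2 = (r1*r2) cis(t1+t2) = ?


r = 1.1130 * 7.3960 = 8.2317
theta = 237° + 236° = 473° = 113° (mod 360)

8.2317 cis(113°)


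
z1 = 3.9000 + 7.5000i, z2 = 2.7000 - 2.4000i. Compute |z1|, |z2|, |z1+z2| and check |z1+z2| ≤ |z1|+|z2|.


|z1| = sqrt(3.9^2 + 7.5^2) = sqrt(71.46) = 8.4534
|z2| = sqrt(2.7^2 + (-2.4)^2) = sqrt(13.05) = 3.6125
z1+z2 = 6.6000 + 5.1000i
|z1+z2| = sqrt(69.57) = 8.3409
|z1|+|z2| = 8.4534 + 3.6125 = 12.0659

|z1+z2| = 8.3409 ≤ |z1|+|z2| = 12.0659 (verified)


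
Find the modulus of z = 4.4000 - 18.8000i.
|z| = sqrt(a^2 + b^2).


|z| = sqrt(4.4^2 + (-18.8)^2) = sqrt(19.36 + 353.44) = sqrt(372.8) = 19.3080

|z| = 19.3080


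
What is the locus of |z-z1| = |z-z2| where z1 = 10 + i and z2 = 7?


Equal distances means the locus is the perpendicular bisector of z1 and z2.
Midpoint = ((10+7)/2, (1+0)/2) = (8.5000, 0.5000)

Perpendicular bisector through (8.5000, 0.5000)


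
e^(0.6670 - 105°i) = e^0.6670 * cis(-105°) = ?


e^0.6670 = 1.9484
cos(-105°) = -0.25882
sin(-105°) = -0.9659
Real = 1.9484*(-0.25882) = -0.5043
Imag = 1.9484*(-0.9659) = -1.8820

-0.5043 - 1.8820i


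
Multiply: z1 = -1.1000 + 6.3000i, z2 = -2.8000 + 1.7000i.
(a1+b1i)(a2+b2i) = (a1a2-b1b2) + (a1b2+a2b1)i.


Real = -1.1*(-2.8) - 6.3*1.7 = 3.08 - 10.71 = -7.63
Imag = -1.1*1.7 - (2.8)*6.3 = -1.87 - (17.64) = -19.51

-7.6300 - 19.5100i


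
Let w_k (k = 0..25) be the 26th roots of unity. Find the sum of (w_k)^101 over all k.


The roots are w_k = w^k with w = e^(2*pi*i/26), and (w^k)^101 = (w^101)^k.
So S = 1 + u + u^2 + ... + u^(25) with u = w^101.
101 = 3*26 + 23, so 101 is not a multiple of 26: u = (w^26)^3 * w^23 = w^23 ≠ 1 (w is a primitive 26th root), while u^26 = (w^26)^101 = 1.
Geometric series: S = (1 - u^26)/(1 - u) = (1 - 1)/(1 - u) = 0

S = 0


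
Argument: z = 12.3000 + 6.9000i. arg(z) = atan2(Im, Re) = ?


Re = 12.3, Im = 6.9
arg = atan2(6.9, 12.3) = 29.2914 degrees

arg(z) = 29.2914 degrees


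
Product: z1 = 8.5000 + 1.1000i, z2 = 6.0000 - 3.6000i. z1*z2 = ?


Real = 8.5*6 - 1.1*(-3.6) = 51 - (-3.96) = 54.96
Imag = 8.5*(-3.6) + 6*1.1 = -30.6 + 6.6 = -24

54.9600 - 24.0000i


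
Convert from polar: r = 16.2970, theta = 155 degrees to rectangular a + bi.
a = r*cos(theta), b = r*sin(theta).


a = 16.2970*cos(155°) = 16.2970*(-0.90631) = -14.7701
b = 16.2970*sin(155°) = 16.2970*0.42262 = 6.8874

-14.7701 + 6.8874i


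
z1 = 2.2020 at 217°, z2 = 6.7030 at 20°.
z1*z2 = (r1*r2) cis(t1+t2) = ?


r = 2.2020 * 6.7030 = 14.7600
theta = 217° + 20° = 237° = 237° (mod 360)

14.7600 cis(237°)


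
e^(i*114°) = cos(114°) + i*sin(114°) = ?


cos(114°) = -0.4067
sin(114°) = 0.9135

e^(i*114°) = -0.4067 + 0.9135i


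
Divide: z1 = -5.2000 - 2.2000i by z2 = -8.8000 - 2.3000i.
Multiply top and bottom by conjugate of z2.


Conjugate of z2 = -8.8000 + 2.3000i
Numerator: (-5.2000 - 2.2000i)(-8.8000 + 2.3000i) = 50.8200 + 7.4000i
Denominator: (-8.8)^2 + (-2.3)^2 = 82.73
Result = (50.8200 + 7.4000i)/82.73

0.6143 + 0.0894i


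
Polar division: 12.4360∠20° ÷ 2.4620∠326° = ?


r = 12.4360 / 2.4620 = 5.0512
theta = 20° - 326° = -306° = 54° (mod 360)

5.0512 cis(54°)


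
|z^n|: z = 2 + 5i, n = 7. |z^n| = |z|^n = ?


|z| = sqrt(4+25) = sqrt(29) = 5.3852
|z^7| = |z|^7 = (sqrt(29))^7 = 29^3 * sqrt(29) = 24389*sqrt(29)

|z^7| = 24389*sqrt(29) ≈ 131338.7845


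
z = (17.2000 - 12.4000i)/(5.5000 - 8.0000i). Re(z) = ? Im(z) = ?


Multiply by conjugate: (17.2000 - 12.4000i)(5.5000 + 8.0000i) / (5.5^2 + (-8)^2)
Numerator real = 17.2*5.5 - (12.4)*(-8) = 193.8
Numerator imag = -12.4*5.5 - 17.2*(-8) = 69.4
Denominator = 94.25
Re(z) = 193.8/94.25 = 2.0562
Im(z) = 69.4/94.25 = 0.7363

Re(z) = 2.0562, Im(z) = 0.7363


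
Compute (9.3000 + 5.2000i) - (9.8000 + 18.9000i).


Real: 9.3 - 9.8 = -0.5
Imag: 5.2 - 18.9 = -13.7

-0.5000 - 13.7000i


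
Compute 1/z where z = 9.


|z|^2 = 81+0 = 81
1/z = (9 - 0i)/81

1/z = 0.1111 + 0i


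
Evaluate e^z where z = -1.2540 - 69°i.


e^-1.2540 = 0.2854
cos(-69°) = 0.3584
sin(-69°) = -0.9336
Real = 0.2854*0.3584 = 0.1023
Imag = 0.2854*(-0.9336) = -0.2664

0.1023 - 0.2664i


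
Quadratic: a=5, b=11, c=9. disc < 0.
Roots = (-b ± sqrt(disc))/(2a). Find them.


disc = 11^2 - 4*5*9 = 121 - 180 = -59
sqrt(|disc|) = sqrt(59) = 7.6811
Real part = -11/(2*5) = -1.1000
Imag part = 7.6811/(2*5) = 0.7681

-1.1000 ± 0.7681i


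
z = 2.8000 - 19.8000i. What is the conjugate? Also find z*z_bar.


z_bar = 2.8000 + 19.8000i
z*z_bar = 2.8^2 + (-19.8)^2 = 7.84 + 392.04 = 399.88

z_bar = 2.8000 + 19.8000i, z*z_bar = 399.88


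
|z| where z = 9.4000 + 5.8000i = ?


|z| = sqrt(9.4^2 + 5.8^2) = sqrt(88.36 + 33.64) = sqrt(122) = 11.0454

|z| = 11.0454


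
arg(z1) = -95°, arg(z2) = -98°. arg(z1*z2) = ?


arg(z1*z2) = -95° - 98° = -193°
Normalized to (-180°, 180°]: 167°

167°


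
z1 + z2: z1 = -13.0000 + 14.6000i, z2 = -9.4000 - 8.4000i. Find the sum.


Real: -13 - 9.4 = -22.4
Imag: 14.6 - 8.4 = 6.2

-22.4000 + 6.2000i


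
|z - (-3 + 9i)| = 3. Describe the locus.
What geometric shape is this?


|z - z0| = r is a circle with center z0 and radius r.
Center = (-3, 9), radius = 3

Circle with center (-3, 9) and radius 3


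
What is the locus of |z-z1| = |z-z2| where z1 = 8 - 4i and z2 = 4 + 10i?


Equal distances means the locus is the perpendicular bisector of z1 and z2.
Midpoint = ((8+4)/2, (-4+10)/2) = (6.0000, 3.0000)

Perpendicular bisector through (6.0000, 3.0000)


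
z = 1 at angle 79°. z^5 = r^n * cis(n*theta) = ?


r^5 = 1^5 = 1
n*theta = 5*79° = 395° = 35° (mod 360)
a = 1*cos(35°) = 0.8192
b = 1*sin(35°) = 0.5736

1 cis(35°) = 0.8192 + 0.5736i


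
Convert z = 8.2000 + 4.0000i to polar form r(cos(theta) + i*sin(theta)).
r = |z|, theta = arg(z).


r = sqrt(67.24+16) = sqrt(83.24) = 9.1236
theta = atan2(4, 8.2) = 26.0033 degrees

r = 9.1236, theta = 26.0033 degrees


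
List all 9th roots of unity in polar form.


The 9th roots of unity are cis(360k/9°) for k=0..8
Angle step = 360/9 = 40°
Primitive root: cis(40°)
Primitive root = 0.7660 + 0.6428i

9 roots at angles: 0°, 40°, 80°, 120°, 160°, 200°, 240°, 280°, 320°


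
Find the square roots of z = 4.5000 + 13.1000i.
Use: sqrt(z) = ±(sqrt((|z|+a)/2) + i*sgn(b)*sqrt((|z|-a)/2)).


|z| = sqrt(20.25+171.61) = 13.8514
sqrt((|z|+a)/2) = sqrt((13.8514+4.5)/2) = sqrt(9.1757) = 3.0291
sqrt((|z|-a)/2) = sqrt((13.8514-4.5)/2) = sqrt(4.6757) = 2.1623

±(3.0291 + 2.1623i) i.e. 3.0291 + 2.1623i and -3.0291 - 2.1623i


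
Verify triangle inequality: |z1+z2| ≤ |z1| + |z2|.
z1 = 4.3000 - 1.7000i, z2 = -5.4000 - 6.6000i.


|z1| = sqrt(4.3^2 + (-1.7)^2) = sqrt(21.38) = 4.6239
|z2| = sqrt((-5.4)^2 + (-6.6)^2) = sqrt(72.72) = 8.5276
z1+z2 = -1.1000 - 8.3000i
|z1+z2| = sqrt(70.1) = 8.3726
|z1|+|z2| = 4.6239 + 8.5276 = 13.1515

|z1+z2| = 8.3726 ≤ |z1|+|z2| = 13.1515 (verified)


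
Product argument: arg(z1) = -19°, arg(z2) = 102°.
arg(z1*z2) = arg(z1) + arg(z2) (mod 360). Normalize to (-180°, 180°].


arg(z1*z2) = -19° + 102° = 83°
Normalized to (-180°, 180°]: 83°

83°


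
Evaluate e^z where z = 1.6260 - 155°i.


e^1.6260 = 5.0835
cos(-155°) = -0.9063
sin(-155°) = -0.42262
Real = 5.0835*(-0.9063) = -4.6072
Imag = 5.0835*(-0.42262) = -2.1484

-4.6072 - 2.1484i


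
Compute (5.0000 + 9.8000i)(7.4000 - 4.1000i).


Real = 5*7.4 - 9.8*(-4.1) = 37 - (-40.18) = 77.18
Imag = 5*(-4.1) + 7.4*9.8 = -20.5 + 72.52 = 52.02

77.1800 + 52.0200i


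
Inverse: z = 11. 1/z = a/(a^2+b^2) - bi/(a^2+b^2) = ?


|z|^2 = 121+0 = 121
1/z = (11 - 0i)/121

1/z = 0.0909 + 0i


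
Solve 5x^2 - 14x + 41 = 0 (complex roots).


disc = (-14)^2 - 4*5*41 = 196 - 820 = -624
sqrt(|disc|) = sqrt(624) = 24.9800
Real part = 14/(2*5) = 1.4000
Imag part = 24.9800/(2*5) = 2.4980

1.4000 ± 2.4980i


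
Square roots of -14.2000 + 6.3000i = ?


|z| = sqrt(201.64+39.69) = 15.5348
sqrt((|z|+a)/2) = sqrt((15.5348+(-14.2))/2) = sqrt(0.6674) = 0.8169
sqrt((|z|-a)/2) = sqrt((15.5348-(-14.2))/2) = sqrt(14.8674) = 3.8558

±(0.8169 + 3.8558i) i.e. 0.8169 + 3.8558i and -0.8169 - 3.8558i


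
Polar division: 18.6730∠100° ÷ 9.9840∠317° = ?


r = 18.6730 / 9.9840 = 1.8703
theta = 100° - 317° = -217° = 143° (mod 360)

1.8703 cis(143°)


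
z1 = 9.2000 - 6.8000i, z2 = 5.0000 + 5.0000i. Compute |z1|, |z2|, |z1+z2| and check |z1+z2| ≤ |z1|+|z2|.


|z1| = sqrt(9.2^2 + (-6.8)^2) = sqrt(130.88) = 11.4403
|z2| = sqrt(5^2 + 5^2) = sqrt(50) = 7.0711
z1+z2 = 14.2000 - 1.8000i
|z1+z2| = sqrt(204.88) = 14.3136
|z1|+|z2| = 11.4403 + 7.0711 = 18.5114

|z1+z2| = 14.3136 ≤ |z1|+|z2| = 18.5114 (verified)


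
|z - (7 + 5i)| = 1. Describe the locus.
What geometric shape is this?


|z - z0| = r is a circle with center z0 and radius r.
Center = (7, 5), radius = 1

Circle with center (7, 5) and radius 1


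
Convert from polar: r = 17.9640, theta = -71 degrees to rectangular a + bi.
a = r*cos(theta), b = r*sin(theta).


a = 17.9640*cos(-71°) = 17.9640*0.32557 = 5.8485
b = 17.9640*sin(-71°) = 17.9640*(-0.94552) = -16.9853

5.8485 - 16.9853i


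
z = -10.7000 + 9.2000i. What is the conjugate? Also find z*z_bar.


z_bar = -10.7000 - 9.2000i
z*z_bar = (-10.7)^2 + 9.2^2 = 114.49 + 84.64 = 199.13

z_bar = -10.7000 - 9.2000i, z*z_bar = 199.13


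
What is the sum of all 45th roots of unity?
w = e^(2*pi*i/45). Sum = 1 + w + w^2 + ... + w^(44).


The sum of all 45th roots of unity is 0.
Geometric series: (1 - w^45)/(1 - w) = (1-1)/(1-w) = 0 since w^45 = 1, w ≠ 1.
Alternatively: coefficient of z^44 in z^45 - 1 is 0.

0


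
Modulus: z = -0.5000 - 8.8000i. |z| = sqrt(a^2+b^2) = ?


|z| = sqrt((-0.5)^2 + (-8.8)^2) = sqrt(0.25 + 77.44) = sqrt(77.69) = 8.8142

|z| = 8.8142


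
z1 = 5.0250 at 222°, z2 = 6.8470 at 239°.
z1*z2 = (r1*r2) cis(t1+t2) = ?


r = 5.0250 * 6.8470 = 34.4062
theta = 222° + 239° = 461° = 101° (mod 360)

34.4062 cis(101°)


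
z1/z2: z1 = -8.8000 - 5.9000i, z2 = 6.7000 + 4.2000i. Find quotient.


Conjugate of z2 = 6.7000 - 4.2000i
Numerator: (-8.8000 - 5.9000i)(6.7000 - 4.2000i) = -83.7400 - 2.5700i
Denominator: 6.7^2 + 4.2^2 = 62.53
Result = (-83.7400 - 2.5700i)/62.53

-1.3392 - 0.0411i


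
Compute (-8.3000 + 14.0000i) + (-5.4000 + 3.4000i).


Real: -8.3 - 5.4 = -13.7
Imag: 14 + 3.4 = 17.4

-13.7000 + 17.4000i


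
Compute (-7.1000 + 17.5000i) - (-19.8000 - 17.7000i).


Real: -7.1 + 19.8 = 12.7
Imag: 17.5 + 17.7 = 35.2

12.7000 + 35.2000i


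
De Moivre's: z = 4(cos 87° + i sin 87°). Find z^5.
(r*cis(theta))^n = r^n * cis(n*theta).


r^5 = 4^5 = 1024
n*theta = 5*87° = 435° = 75° (mod 360)
a = 1024*cos(75°) = 265.0307
b = 1024*sin(75°) = 989.1080

1024 cis(75°) = 265.0307 + 989.1080i


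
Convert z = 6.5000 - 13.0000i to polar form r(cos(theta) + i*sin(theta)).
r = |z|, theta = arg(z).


r = sqrt(42.25+169) = sqrt(211.25) = 14.5344
theta = atan2(-13, 6.5) = -63.4349 degrees

r = 14.5344, theta = -63.4349 degrees


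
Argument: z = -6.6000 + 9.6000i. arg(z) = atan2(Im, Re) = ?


Re = -6.6, Im = 9.6
arg = atan2(9.6, -6.6) = 124.5085 degrees

arg(z) = 124.5085 degrees


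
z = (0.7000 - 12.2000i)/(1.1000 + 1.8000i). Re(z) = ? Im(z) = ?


Multiply by conjugate: (0.7000 - 12.2000i)(1.1000 - 1.8000i) / (1.1^2 + 1.8^2)
Numerator real = 0.7*1.1 - (12.2)*1.8 = -21.19
Numerator imag = -12.2*1.1 - 0.7*1.8 = -14.68
Denominator = 4.45
Re(z) = -21.19/4.45 = -4.7618
Im(z) = -14.68/4.45 = -3.2989

Re(z) = -4.7618, Im(z) = -3.2989


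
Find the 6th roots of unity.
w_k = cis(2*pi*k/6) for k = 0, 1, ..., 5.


The 6th roots of unity are cis(360k/6°) for k=0..5
Angle step = 360/6 = 60°
Primitive root: cis(60°)
Primitive root = 0.5000 + 0.8660i

6 roots at angles: 0°, 60°, 120°, 180°, 240°, 300°


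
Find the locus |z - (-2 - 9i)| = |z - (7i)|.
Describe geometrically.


Equal distances means the locus is the perpendicular bisector of z1 and z2.
Midpoint = ((-2+0)/2, (-9+7)/2) = (-1.0000, -1.0000)

Perpendicular bisector through (-1.0000, -1.0000)


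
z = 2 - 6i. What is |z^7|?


|z| = sqrt(4+36) = sqrt(40) = 6.3246
|z^7| = |z|^7 = (sqrt(40))^7 = 40^3 * sqrt(40) = 64000*sqrt(40)

|z^7| = 64000*sqrt(40) ≈ 404771.5405


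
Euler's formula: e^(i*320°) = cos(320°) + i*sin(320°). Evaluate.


cos(320°) = 0.7660
sin(320°) = -0.6428

e^(i*320°) = 0.7660 - 0.6428i


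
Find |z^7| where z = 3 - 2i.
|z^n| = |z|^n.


|z| = sqrt(9+4) = sqrt(13) = 3.6056
|z^7| = |z|^7 = (sqrt(13))^7 = 13^3 * sqrt(13) = 2197*sqrt(13)

|z^7| = 2197*sqrt(13) ≈ 7921.3962


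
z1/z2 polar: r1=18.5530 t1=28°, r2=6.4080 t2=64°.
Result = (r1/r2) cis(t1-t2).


r = 18.5530 / 6.4080 = 2.8953
theta = 28° - 64° = -36° = 324° (mod 360)

2.8953 cis(324°)


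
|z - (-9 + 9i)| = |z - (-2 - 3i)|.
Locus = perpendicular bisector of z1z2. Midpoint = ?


Equal distances means the locus is the perpendicular bisector of z1 and z2.
Midpoint = ((-9+(-2))/2, (9+(-3))/2) = (-5.5000, 3.0000)

Perpendicular bisector through (-5.5000, 3.0000)


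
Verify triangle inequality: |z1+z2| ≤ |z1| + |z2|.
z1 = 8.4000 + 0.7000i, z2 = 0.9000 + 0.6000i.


|z1| = sqrt(8.4^2 + 0.7^2) = sqrt(71.05) = 8.4291
|z2| = sqrt(0.9^2 + 0.6^2) = sqrt(1.17) = 1.0817
z1+z2 = 9.3000 + 1.3000i
|z1+z2| = sqrt(88.18) = 9.3904
|z1|+|z2| = 8.4291 + 1.0817 = 9.5108

|z1+z2| = 9.3904 ≤ |z1|+|z2| = 9.5108 (verified)


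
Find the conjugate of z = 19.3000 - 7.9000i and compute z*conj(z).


z_bar = 19.3000 + 7.9000i
z*z_bar = 19.3^2 + (-7.9)^2 = 372.49 + 62.41 = 434.9

z_bar = 19.3000 + 7.9000i, z*z_bar = 434.9


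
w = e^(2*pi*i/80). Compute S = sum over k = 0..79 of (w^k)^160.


The roots are w_k = w^k with w = e^(2*pi*i/80), and (w^k)^160 = (w^160)^k.
So S = 1 + u + u^2 + ... + u^(79) with u = w^160.
160 = 2*80 + 0, so 160 is a multiple of 80 and u = (w^80)^2 = 1.
Every one of the 80 terms equals 1: S = 80

S = 80


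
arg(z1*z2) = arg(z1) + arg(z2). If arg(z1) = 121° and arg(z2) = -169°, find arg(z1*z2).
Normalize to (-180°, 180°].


arg(z1*z2) = 121° - 169° = -48°
Normalized to (-180°, 180°]: -48°

-48°


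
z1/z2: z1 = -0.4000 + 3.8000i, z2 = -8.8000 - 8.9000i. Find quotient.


Conjugate of z2 = -8.8000 + 8.9000i
Numerator: (-0.4000 + 3.8000i)(-8.8000 + 8.9000i) = -30.3000 - 37.0000i
Denominator: (-8.8)^2 + (-8.9)^2 = 156.65
Result = (-30.3000 - 37.0000i)/156.65

-0.1934 - 0.2362i


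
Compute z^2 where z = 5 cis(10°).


r^2 = 5^2 = 25
n*theta = 2*10° = 20° = 20° (mod 360)
a = 25*cos(20°) = 23.4923
b = 25*sin(20°) = 8.5505

25 cis(20°) = 23.4923 + 8.5505i


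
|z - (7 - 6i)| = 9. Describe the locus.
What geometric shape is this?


|z - z0| = r is a circle with center z0 and radius r.
Center = (7, -6), radius = 9

Circle with center (7, -6) and radius 9


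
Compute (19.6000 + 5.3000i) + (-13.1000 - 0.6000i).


Real: 19.6 - 13.1 = 6.5
Imag: 5.3 - 0.6 = 4.7

6.5000 + 4.7000i


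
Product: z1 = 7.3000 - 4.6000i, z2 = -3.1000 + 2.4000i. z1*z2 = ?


Real = 7.3*(-3.1) - (-4.6)*2.4 = -22.63 - (-11.04) = -11.59
Imag = 7.3*2.4 - (3.1)*(-4.6) = 17.52 + 14.26 = 31.78

-11.5900 + 31.7800i


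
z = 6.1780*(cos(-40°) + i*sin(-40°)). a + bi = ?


a = 6.1780*cos(-40°) = 6.1780*0.76604 = 4.7326
b = 6.1780*sin(-40°) = 6.1780*(-0.642788) = -3.9711

4.7326 - 3.9711i


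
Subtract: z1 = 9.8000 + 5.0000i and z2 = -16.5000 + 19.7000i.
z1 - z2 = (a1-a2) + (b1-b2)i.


Real: 9.8 + 16.5 = 26.3
Imag: 5 - 19.7 = -14.7

26.3000 - 14.7000i


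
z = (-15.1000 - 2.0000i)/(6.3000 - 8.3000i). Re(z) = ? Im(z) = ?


Multiply by conjugate: (-15.1000 - 2.0000i)(6.3000 + 8.3000i) / (6.3^2 + (-8.3)^2)
Numerator real = -15.1*6.3 - (2)*(-8.3) = -78.53
Numerator imag = -2*6.3 - (-15.1)*(-8.3) = -137.93
Denominator = 108.58
Re(z) = -78.53/108.58 = -0.7232
Im(z) = -137.93/108.58 = -1.2703

Re(z) = -0.7232, Im(z) = -1.2703


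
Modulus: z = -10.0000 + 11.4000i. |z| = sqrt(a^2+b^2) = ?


|z| = sqrt((-10)^2 + 11.4^2) = sqrt(100 + 129.96) = sqrt(229.96) = 15.1644

|z| = 15.1644


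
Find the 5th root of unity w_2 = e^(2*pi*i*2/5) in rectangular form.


Angle = 360*2/5 = 144°
a = cos(144°) = -0.8090
b = sin(144°) = 0.5878

-0.8090 + 0.5878i


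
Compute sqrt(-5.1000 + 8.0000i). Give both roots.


|z| = sqrt(26.01+64) = 9.4874
sqrt((|z|+a)/2) = sqrt((9.4874+(-5.1))/2) = sqrt(2.1937) = 1.4811
sqrt((|z|-a)/2) = sqrt((9.4874-(-5.1))/2) = sqrt(7.2937) = 2.7007

±(1.4811 + 2.7007i) i.e. 1.4811 + 2.7007i and -1.4811 - 2.7007i


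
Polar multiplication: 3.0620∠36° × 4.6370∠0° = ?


r = 3.0620 * 4.6370 = 14.1985
theta = 36° + 0° = 36° = 36° (mod 360)

14.1985 cis(36°)


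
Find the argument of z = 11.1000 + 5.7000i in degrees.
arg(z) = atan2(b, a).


Re = 11.1, Im = 5.7
arg = atan2(5.7, 11.1) = 27.1811 degrees

arg(z) = 27.1811 degrees


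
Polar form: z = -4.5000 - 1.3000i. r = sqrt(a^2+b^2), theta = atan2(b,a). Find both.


r = sqrt(20.25+1.69) = sqrt(21.94) = 4.6840
theta = atan2(-1.3, -4.5) = -163.8866 degrees

r = 4.6840, theta = -163.8866 degrees


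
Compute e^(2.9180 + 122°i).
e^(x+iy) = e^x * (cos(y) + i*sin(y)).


e^2.9180 = 18.50424
cos(122°) = -0.52992
sin(122°) = 0.84805
Real = 18.50424*(-0.52992) = -9.8058
Imag = 18.50424*0.84805 = 15.6925

-9.8058 + 15.6925i


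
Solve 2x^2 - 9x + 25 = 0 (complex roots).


disc = (-9)^2 - 4*2*25 = 81 - 200 = -119
sqrt(|disc|) = sqrt(119) = 10.9087
Real part = 9/(2*2) = 2.2500
Imag part = 10.9087/(2*2) = 2.7272

2.2500 ± 2.7272i


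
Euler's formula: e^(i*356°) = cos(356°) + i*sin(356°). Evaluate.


cos(356°) = 0.9976
sin(356°) = -0.0698

e^(i*356°) = 0.9976 - 0.0698i


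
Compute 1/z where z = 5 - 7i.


|z|^2 = 25+49 = 74
1/z = (5 + 7i)/74

1/z = 0.0676 + 0.0946i


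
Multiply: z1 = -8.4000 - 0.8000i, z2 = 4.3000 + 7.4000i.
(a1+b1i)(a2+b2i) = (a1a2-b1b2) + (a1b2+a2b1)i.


Real = -8.4*4.3 - (-0.8)*7.4 = -36.12 - (-5.92) = -30.2
Imag = -8.4*7.4 + 4.3*(-0.8) = -62.16 - (3.44) = -65.6

-30.2000 - 65.6000i


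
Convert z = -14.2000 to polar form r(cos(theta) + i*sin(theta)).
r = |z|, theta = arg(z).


r = sqrt(201.64+0) = sqrt(201.64) = 14.2000
theta = atan2(0, -14.2) = 180.0000 degrees

r = 14.2000, theta = 180.0000 degrees


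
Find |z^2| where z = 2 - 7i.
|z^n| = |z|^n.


|z| = sqrt(4+49) = sqrt(53) = 7.2801
|z^2| = |z|^2 = (sqrt(53))^2 = 53

|z^2| = 53


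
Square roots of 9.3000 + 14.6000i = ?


|z| = sqrt(86.49+213.16) = 17.3104
sqrt((|z|+a)/2) = sqrt((17.3104+9.3)/2) = sqrt(13.3052) = 3.6476
sqrt((|z|-a)/2) = sqrt((17.3104-9.3)/2) = sqrt(4.0052) = 2.0013

±(3.6476 + 2.0013i) i.e. 3.6476 + 2.0013i and -3.6476 - 2.0013i


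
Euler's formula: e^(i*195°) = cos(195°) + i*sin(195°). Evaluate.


cos(195°) = -0.9659
sin(195°) = -0.2588

e^(i*195°) = -0.9659 - 0.2588i


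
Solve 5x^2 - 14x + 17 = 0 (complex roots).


disc = (-14)^2 - 4*5*17 = 196 - 340 = -144
sqrt(|disc|) = sqrt(144) = 12.0000
Real part = 14/(2*5) = 1.4000
Imag part = 12.0000/(2*5) = 1.2000

1.4000 ± 1.2000i


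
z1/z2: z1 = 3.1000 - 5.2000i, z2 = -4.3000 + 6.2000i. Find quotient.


Conjugate of z2 = -4.3000 - 6.2000i
Numerator: (3.1000 - 5.2000i)(-4.3000 - 6.2000i) = -45.5700 + 3.1400i
Denominator: (-4.3)^2 + 6.2^2 = 56.93
Result = (-45.5700 + 3.1400i)/56.93

-0.8005 + 0.0552i


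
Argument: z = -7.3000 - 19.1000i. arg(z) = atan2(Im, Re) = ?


Re = -7.3, Im = -19.1
arg = atan2(-19.1, -7.3) = -110.9168 degrees

arg(z) = -110.9168 degrees


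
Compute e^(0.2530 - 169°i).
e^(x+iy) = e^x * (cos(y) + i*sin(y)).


e^0.2530 = 1.2879
cos(-169°) = -0.9816
sin(-169°) = -0.1908
Real = 1.2879*(-0.9816) = -1.2642
Imag = 1.2879*(-0.1908) = -0.2457

-1.2642 - 0.2457i


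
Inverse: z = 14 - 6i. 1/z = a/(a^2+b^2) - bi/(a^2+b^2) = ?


|z|^2 = 196+36 = 232
1/z = (14 + 6i)/232

1/z = 0.0603 + 0.0259i


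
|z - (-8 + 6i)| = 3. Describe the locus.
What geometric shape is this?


|z - z0| = r is a circle with center z0 and radius r.
Center = (-8, 6), radius = 3

Circle with center (-8, 6) and radius 3


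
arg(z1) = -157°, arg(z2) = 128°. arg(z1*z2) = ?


arg(z1*z2) = -157° + 128° = -29°
Normalized to (-180°, 180°]: -29°

-29°


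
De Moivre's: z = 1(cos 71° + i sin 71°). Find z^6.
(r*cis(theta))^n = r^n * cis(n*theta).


r^6 = 1^6 = 1
n*theta = 6*71° = 426° = 66° (mod 360)
a = 1*cos(66°) = 0.4067
b = 1*sin(66°) = 0.9135

1 cis(66°) = 0.4067 + 0.9135i


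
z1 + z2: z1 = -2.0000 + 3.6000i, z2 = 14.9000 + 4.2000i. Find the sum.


Real: -2 + 14.9 = 12.9
Imag: 3.6 + 4.2 = 7.8

12.9000 + 7.8000i


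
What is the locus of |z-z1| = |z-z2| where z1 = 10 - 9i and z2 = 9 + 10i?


Equal distances means the locus is the perpendicular bisector of z1 and z2.
Midpoint = ((10+9)/2, (-9+10)/2) = (9.5000, 0.5000)

Perpendicular bisector through (9.5000, 0.5000)


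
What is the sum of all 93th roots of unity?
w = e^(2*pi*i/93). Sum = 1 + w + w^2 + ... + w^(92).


The sum of all 93th roots of unity is 0.
Geometric series: (1 - w^93)/(1 - w) = (1-1)/(1-w) = 0 since w^93 = 1, w ≠ 1.
Alternatively: coefficient of z^92 in z^93 - 1 is 0.

0


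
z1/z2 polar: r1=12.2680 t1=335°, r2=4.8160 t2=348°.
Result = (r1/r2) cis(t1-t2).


r = 12.2680 / 4.8160 = 2.5473
theta = 335° - 348° = -13° = 347° (mod 360)

2.5473 cis(347°)


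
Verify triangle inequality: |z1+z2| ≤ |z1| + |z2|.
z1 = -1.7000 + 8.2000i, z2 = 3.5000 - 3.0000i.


|z1| = sqrt((-1.7)^2 + 8.2^2) = sqrt(70.13) = 8.3744
|z2| = sqrt(3.5^2 + (-3)^2) = sqrt(21.25) = 4.6098
z1+z2 = 1.8000 + 5.2000i
|z1+z2| = sqrt(30.28) = 5.5027
|z1|+|z2| = 8.3744 + 4.6098 = 12.9842

|z1+z2| = 5.5027 ≤ |z1|+|z2| = 12.9842 (verified)


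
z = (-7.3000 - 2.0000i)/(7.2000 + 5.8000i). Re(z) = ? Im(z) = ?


Multiply by conjugate: (-7.3000 - 2.0000i)(7.2000 - 5.8000i) / (7.2^2 + 5.8^2)
Numerator real = -7.3*7.2 - (2)*5.8 = -64.16
Numerator imag = -2*7.2 - (-7.3)*5.8 = 27.94
Denominator = 85.48
Re(z) = -64.16/85.48 = -0.7506
Im(z) = 27.94/85.48 = 0.3269

Re(z) = -0.7506, Im(z) = 0.3269


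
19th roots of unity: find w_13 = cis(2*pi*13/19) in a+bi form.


Angle = 360*13/19 = 246.3158°
a = cos(246.3158°) = -0.4017
b = sin(246.3158°) = -0.9158

-0.4017 - 0.9158i


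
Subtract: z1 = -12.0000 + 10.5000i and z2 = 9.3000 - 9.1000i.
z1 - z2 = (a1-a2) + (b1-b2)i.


Real: -12 - 9.3 = -21.3
Imag: 10.5 + 9.1 = 19.6

-21.3000 + 19.6000i


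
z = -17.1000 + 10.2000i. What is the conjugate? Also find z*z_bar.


z_bar = -17.1000 - 10.2000i
z*z_bar = (-17.1)^2 + 10.2^2 = 292.41 + 104.04 = 396.45

z_bar = -17.1000 - 10.2000i, z*z_bar = 396.45


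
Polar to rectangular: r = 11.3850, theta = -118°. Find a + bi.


a = 11.3850*cos(-118°) = 11.3850*(-0.46947) = -5.3449
b = 11.3850*sin(-118°) = 11.3850*(-0.88295) = -10.0524

-5.3449 - 10.0524i


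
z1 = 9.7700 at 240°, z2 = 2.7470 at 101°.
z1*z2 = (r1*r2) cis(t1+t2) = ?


r = 9.7700 * 2.7470 = 26.8382
theta = 240° + 101° = 341° = 341° (mod 360)

26.8382 cis(341°)


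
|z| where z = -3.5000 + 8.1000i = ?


|z| = sqrt((-3.5)^2 + 8.1^2) = sqrt(12.25 + 65.61) = sqrt(77.86) = 8.8238

|z| = 8.8238


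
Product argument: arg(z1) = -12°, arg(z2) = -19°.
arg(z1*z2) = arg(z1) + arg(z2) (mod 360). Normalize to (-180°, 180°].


arg(z1*z2) = -12° - 19° = -31°
Normalized to (-180°, 180°]: -31°

-31°


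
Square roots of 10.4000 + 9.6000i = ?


|z| = sqrt(108.16+92.16) = 14.1534
sqrt((|z|+a)/2) = sqrt((14.1534+10.4)/2) = sqrt(12.2767) = 3.5038
sqrt((|z|-a)/2) = sqrt((14.1534-10.4)/2) = sqrt(1.8767) = 1.3699

±(3.5038 + 1.3699i) i.e. 3.5038 + 1.3699i and -3.5038 - 1.3699i


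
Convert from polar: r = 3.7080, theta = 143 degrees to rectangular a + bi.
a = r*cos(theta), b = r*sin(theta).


a = 3.7080*cos(143°) = 3.7080*(-0.798636) = -2.9613
b = 3.7080*sin(143°) = 3.7080*0.6018 = 2.2315

-2.9613 + 2.2315i


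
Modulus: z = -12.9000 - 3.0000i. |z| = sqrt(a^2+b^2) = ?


|z| = sqrt((-12.9)^2 + (-3)^2) = sqrt(166.41 + 9) = sqrt(175.41) = 13.2442

|z| = 13.2442


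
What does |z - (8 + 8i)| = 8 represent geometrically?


|z - z0| = r is a circle with center z0 and radius r.
Center = (8, 8), radius = 8

Circle with center (8, 8) and radius 8


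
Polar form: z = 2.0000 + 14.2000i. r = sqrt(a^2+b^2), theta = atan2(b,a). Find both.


r = sqrt(4+201.64) = sqrt(205.64) = 14.3402
theta = atan2(14.2, 2) = 81.9829 degrees

r = 14.3402, theta = 81.9829 degrees
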